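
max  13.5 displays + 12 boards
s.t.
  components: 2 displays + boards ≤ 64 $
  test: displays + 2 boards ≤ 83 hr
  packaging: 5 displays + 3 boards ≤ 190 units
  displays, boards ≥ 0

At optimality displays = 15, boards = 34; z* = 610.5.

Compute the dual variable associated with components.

5

Check each constraint at x*: components 64/64 (tight); test 83/83 (tight); packaging 177/190 (slack 13).
By complementary slackness, y = 0 for the non-binding constraint.
From A_Bᵀ y = c: 2·y_components + 1·y_test = 13.5; 1·y_components + 2·y_test = 12.
→ y_components = 5 and y_test = 3.5.
Shadow price of components = 5.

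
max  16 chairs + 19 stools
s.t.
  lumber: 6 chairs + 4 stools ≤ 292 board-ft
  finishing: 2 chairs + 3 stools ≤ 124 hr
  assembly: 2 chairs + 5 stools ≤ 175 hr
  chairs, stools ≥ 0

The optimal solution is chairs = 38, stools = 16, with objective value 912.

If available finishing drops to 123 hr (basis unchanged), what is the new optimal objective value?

Binding: lumber and finishing. Non-binding: assembly (19 unused).
By complementary slackness, y = 0 for the non-binding constraint.
From A_Bᵀ y = c: 6·y_lumber + 2·y_finishing = 16; 4·y_lumber + 3·y_finishing = 19.
This yields shadow prices y_lumber = 1, y_finishing = 5.
Δz = y_finishing·Δb = 5 × (-1) = -5, so new z* = 912 − 5 = 907.

907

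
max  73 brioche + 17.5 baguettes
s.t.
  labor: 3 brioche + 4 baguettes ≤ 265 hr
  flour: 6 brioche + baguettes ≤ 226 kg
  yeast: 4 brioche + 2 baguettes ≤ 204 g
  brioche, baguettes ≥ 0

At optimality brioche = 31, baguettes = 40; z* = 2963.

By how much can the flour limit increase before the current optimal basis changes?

80

Binding constraints: flour, yeast. The basis is B = [[6,1],[4,2]] with det 8.
Per unit increase in flour, x* moves by d = (0.25, -0.5).
The basis stays optimal until baguettes reaches 0; allowable increase = 80 kg.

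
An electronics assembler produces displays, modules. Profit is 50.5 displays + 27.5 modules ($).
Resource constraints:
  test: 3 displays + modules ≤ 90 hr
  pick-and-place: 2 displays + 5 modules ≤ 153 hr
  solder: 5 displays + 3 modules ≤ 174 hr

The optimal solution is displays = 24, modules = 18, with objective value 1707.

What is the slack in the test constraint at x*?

test used = 3·24 + 1·18 = 90; slack = 90 − 90 = 0.

0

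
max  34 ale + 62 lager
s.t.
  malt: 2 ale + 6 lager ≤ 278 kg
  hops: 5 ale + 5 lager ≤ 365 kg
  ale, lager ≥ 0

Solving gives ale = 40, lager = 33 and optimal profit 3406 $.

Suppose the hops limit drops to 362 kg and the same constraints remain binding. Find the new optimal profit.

3394

Both malt and hops are binding at x*.
From A_Bᵀ y = c: 2·y_malt + 5·y_hops = 34; 6·y_malt + 5·y_hops = 62.
Solving: y_malt = 7, y_hops = 4.
Δz = y_hops·Δb = 4 × (-3) = -12, so new z* = 3406 − 12 = 3394.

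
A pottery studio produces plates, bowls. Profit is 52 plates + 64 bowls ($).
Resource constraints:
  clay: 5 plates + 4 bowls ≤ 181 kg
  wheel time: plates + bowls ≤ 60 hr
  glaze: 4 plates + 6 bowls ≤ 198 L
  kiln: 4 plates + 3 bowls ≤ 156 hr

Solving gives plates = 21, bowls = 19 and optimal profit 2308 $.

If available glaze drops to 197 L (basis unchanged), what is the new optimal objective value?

2300

Binding: clay and glaze. Non-binding: wheel time (20 unused), kiln (15 unused).
By complementary slackness, y = 0 for the non-binding constraints.
From A_Bᵀ y = c: 5·y_clay + 4·y_glaze = 52; 4·y_clay + 6·y_glaze = 64.
Solving: y_clay = 4, y_glaze = 8.
Δz = y_glaze·Δb = 8 × (-1) = -8, so new z* = 2308 − 8 = 2300.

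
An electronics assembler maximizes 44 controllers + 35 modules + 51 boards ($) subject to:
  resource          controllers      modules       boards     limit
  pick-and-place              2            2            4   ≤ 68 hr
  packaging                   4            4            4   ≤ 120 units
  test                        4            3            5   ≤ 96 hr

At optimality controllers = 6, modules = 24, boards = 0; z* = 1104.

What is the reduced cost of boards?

Check each constraint at x*: pick-and-place 60/68 (slack 8); packaging 120/120 (tight); test 96/96 (tight).
By complementary slackness, y = 0 for the non-binding constraint.
Dual feasibility on the basic columns requires 4·y_packaging + 4·y_test = 44, 4·y_packaging + 3·y_test = 35.
→ y_packaging = 2 and y_test = 9.
Reduced cost of boards: c₃ − yᵀa₃ = 51 − (2·4 + 9·5) = 51 − 53 = -2.

-2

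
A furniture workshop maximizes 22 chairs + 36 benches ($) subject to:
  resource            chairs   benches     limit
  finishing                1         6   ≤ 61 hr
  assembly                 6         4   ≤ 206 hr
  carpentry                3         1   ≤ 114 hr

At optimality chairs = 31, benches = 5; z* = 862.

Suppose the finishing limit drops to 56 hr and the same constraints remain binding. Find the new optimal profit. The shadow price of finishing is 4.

Δb = -5, so new z* = 862 + (4)·(-5) = 862 − 20 = 842.

842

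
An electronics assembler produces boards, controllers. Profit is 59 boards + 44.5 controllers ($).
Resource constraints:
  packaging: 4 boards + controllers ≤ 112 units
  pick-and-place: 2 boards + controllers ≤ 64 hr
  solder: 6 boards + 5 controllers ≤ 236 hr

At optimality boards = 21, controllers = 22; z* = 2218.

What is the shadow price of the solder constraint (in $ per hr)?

7.5

Binding: pick-and-place and solder. Non-binding: packaging (6 unused).
Slack constraints have shadow price 0 (complementary slackness).
Dual feasibility on the basic columns requires 2·y_pick-and-place + 6·y_solder = 59, 1·y_pick-and-place + 5·y_solder = 44.5.
Solving: y_pick-and-place = 7, y_solder = 7.5.
Shadow price of solder = 7.5.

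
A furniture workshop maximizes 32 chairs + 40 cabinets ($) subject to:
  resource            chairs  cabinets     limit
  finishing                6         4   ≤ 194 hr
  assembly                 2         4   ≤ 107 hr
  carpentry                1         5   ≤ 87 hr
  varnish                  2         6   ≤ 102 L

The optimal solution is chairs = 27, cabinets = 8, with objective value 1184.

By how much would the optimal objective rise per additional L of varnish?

4

At the optimum: finishing uses 194 of 194 (binding); assembly uses 86 of 107 (slack = 21); carpentry uses 67 of 87 (slack = 20); varnish uses 102 of 102 (binding).
Since assembly, carpentry are not tight, their duals are 0.
From A_Bᵀ y = c: 6·y_finishing + 2·y_varnish = 32; 4·y_finishing + 6·y_varnish = 40.
→ y_finishing = 4 and y_varnish = 4.
Shadow price of varnish = 4.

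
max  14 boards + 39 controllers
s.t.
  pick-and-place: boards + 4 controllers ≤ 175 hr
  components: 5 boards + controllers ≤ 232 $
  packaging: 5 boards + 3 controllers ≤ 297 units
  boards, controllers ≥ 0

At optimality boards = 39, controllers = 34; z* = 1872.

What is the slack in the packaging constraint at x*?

packaging used = 5·39 + 3·34 = 297; slack = 297 − 297 = 0.

0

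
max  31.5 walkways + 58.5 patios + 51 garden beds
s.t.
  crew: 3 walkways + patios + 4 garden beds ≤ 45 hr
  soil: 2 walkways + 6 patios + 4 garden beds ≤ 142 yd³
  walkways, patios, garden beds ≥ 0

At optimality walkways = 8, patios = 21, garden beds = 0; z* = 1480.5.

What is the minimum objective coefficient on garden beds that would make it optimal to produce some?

Check each constraint at x*: crew 45/45 (tight); soil 142/142 (tight).
From A_Bᵀ y = c: 3·y_crew + 2·y_soil = 31.5; 1·y_crew + 6·y_soil = 58.5.
Solving: y_crew = 4.5, y_soil = 9.
garden beds enters the basis when its profit ≥ yᵀa₃ = 4.5·4 + 9·4 = 54.

54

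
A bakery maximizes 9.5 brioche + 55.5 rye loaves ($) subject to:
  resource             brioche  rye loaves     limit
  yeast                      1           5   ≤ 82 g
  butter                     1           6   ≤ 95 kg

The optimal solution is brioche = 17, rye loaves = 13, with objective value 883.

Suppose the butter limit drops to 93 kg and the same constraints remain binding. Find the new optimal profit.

Check each constraint at x*: yeast 82/82 (tight); butter 95/95 (tight).
Dual feasibility on the basic columns requires 1·y_yeast + 1·y_butter = 9.5, 5·y_yeast + 6·y_butter = 55.5.
Solving: y_yeast = 1.5, y_butter = 8.
Δz = y_butter·Δb = 8 × (-2) = -16, so new z* = 883 − 16 = 867.

867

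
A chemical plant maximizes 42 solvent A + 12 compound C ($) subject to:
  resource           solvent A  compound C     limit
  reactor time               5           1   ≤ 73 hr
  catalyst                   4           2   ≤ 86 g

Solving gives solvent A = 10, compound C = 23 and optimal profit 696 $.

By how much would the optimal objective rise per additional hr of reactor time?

At the optimum: reactor time uses 73 of 73 (binding); catalyst uses 86 of 86 (binding).
Dual feasibility on the basic columns requires 5·y_reactor time + 4·y_catalyst = 42, 1·y_reactor time + 2·y_catalyst = 12.
→ y_reactor time = 6 and y_catalyst = 3.
Shadow price of reactor time = 6.

6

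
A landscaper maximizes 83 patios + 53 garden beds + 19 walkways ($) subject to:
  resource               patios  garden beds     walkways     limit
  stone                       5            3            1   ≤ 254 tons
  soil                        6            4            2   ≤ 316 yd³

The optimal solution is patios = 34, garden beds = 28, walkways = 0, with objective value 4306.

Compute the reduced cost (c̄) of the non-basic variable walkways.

At the optimum: stone uses 254 of 254 (binding); soil uses 316 of 316 (binding).
The binding rows give the dual system: 5·y_stone + 6·y_soil = 83 and 3·y_stone + 4·y_soil = 53.
This yields shadow prices y_stone = 7, y_soil = 8.
Reduced cost of walkways: c₃ − yᵀa₃ = 19 − (7·1 + 8·2) = 19 − 23 = -4.

-4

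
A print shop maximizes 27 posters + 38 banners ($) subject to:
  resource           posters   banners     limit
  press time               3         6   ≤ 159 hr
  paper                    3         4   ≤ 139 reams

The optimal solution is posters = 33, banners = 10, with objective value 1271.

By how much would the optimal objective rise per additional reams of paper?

8

Both press time and paper are binding at x*.
From A_Bᵀ y = c: 3·y_press time + 3·y_paper = 27; 6·y_press time + 4·y_paper = 38.
This yields shadow prices y_press time = 1, y_paper = 8.
Shadow price of paper = 8.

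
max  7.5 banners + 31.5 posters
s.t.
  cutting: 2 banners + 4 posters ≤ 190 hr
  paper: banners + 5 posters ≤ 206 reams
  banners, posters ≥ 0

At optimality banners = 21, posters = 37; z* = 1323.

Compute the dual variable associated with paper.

5.5

At the optimum: cutting uses 190 of 190 (binding); paper uses 206 of 206 (binding).
From A_Bᵀ y = c: 2·y_cutting + 1·y_paper = 7.5; 4·y_cutting + 5·y_paper = 31.5.
Solving: y_cutting = 1, y_paper = 5.5.
Shadow price of paper = 5.5.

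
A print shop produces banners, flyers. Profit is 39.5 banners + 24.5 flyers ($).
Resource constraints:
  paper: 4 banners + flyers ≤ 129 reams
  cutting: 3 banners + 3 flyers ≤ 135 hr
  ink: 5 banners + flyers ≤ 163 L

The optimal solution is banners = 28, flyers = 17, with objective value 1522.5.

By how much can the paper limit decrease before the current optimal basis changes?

84

Binding constraints: paper, cutting. The basis is B = [[4,1],[3,3]] with det 9.
Per unit decrease in paper, x* moves by d = (-0.3333, 0.3333).
The basis stays optimal until banners reaches 0; allowable decrease = 84 reams.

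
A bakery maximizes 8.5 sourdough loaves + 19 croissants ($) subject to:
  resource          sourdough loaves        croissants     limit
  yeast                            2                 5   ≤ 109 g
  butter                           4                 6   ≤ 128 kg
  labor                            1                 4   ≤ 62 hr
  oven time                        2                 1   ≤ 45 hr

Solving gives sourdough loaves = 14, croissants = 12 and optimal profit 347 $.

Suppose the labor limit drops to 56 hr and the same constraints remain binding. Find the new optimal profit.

Binding: butter and labor. Non-binding: yeast (21 unused), oven time (5 unused).
Since yeast, oven time are not tight, their duals are 0.
The binding rows give the dual system: 4·y_butter + 1·y_labor = 8.5 and 6·y_butter + 4·y_labor = 19.
Solving: y_butter = 1.5, y_labor = 2.5.
Δz = y_labor·Δb = 2.5 × (-6) = -15, so new z* = 347 − 15 = 332.

332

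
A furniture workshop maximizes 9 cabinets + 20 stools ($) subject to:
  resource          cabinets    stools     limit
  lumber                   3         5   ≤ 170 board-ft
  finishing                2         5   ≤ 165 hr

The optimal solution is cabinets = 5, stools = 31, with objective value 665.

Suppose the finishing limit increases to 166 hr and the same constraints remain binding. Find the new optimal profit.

668

At the optimum: lumber uses 170 of 170 (binding); finishing uses 165 of 165 (binding).
Dual feasibility on the basic columns requires 3·y_lumber + 2·y_finishing = 9, 5·y_lumber + 5·y_finishing = 20.
Solving: y_lumber = 1, y_finishing = 3.
Δz = y_finishing·Δb = 3 × (1) = 3, so new z* = 665 + 3 = 668.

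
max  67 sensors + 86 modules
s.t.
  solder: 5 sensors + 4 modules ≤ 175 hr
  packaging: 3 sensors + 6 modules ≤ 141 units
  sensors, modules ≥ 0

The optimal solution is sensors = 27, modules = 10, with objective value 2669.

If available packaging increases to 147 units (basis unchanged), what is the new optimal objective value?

2723

At the optimum: solder uses 175 of 175 (binding); packaging uses 141 of 141 (binding).
From A_Bᵀ y = c: 5·y_solder + 3·y_packaging = 67; 4·y_solder + 6·y_packaging = 86.
→ y_solder = 8 and y_packaging = 9.
Δz = y_packaging·Δb = 9 × (6) = 54, so new z* = 2669 + 54 = 2723.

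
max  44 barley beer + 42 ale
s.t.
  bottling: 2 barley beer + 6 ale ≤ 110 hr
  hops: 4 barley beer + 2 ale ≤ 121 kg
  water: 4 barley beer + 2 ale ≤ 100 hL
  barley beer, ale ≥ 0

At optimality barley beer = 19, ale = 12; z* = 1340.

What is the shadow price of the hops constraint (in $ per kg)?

0

Check each constraint at x*: bottling 110/110 (tight); hops 100/121 (slack 21); water 100/100 (tight).
Slack constraints have shadow price 0 (complementary slackness).
The binding rows give the dual system: 2·y_bottling + 4·y_water = 44 and 6·y_bottling + 2·y_water = 42.
Solving: y_bottling = 4, y_water = 9.
Shadow price of hops = 0.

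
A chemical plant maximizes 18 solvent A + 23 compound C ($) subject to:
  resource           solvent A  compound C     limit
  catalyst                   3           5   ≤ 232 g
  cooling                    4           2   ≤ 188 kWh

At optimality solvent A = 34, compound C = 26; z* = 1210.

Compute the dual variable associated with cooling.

Both catalyst and cooling are binding at x*.
The binding rows give the dual system: 3·y_catalyst + 4·y_cooling = 18 and 5·y_catalyst + 2·y_cooling = 23.
Solving: y_catalyst = 4, y_cooling = 1.5.
Shadow price of cooling = 1.5.

1.5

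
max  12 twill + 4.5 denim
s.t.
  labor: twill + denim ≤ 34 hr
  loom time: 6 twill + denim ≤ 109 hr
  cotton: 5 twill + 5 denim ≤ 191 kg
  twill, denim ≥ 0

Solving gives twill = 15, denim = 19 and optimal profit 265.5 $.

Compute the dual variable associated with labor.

At the optimum: labor uses 34 of 34 (binding); loom time uses 109 of 109 (binding); cotton uses 170 of 191 (slack = 21).
By complementary slackness, y = 0 for the non-binding constraint.
From A_Bᵀ y = c: 1·y_labor + 6·y_loom time = 12; 1·y_labor + 1·y_loom time = 4.5.
→ y_labor = 3 and y_loom time = 1.5.
Shadow price of labor = 3.

3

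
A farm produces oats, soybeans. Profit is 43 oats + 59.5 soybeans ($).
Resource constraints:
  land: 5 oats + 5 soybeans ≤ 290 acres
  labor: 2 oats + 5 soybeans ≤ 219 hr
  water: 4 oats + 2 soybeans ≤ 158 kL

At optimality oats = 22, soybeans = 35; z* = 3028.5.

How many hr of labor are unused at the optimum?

labor used = 2·22 + 5·35 = 219; slack = 219 − 219 = 0.

0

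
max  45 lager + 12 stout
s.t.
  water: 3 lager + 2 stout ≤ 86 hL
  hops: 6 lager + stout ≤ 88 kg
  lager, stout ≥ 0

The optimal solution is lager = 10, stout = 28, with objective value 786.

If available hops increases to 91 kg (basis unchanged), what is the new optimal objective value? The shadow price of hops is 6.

804

Δb = 3, so new z* = 786 + (6)·(3) = 786 + 18 = 804.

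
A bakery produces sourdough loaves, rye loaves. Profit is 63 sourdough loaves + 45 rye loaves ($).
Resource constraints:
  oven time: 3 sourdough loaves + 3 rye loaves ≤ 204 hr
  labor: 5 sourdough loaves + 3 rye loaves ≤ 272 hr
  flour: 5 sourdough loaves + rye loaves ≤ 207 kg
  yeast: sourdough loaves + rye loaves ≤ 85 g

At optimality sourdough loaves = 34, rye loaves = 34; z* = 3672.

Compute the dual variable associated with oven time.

Check each constraint at x*: oven time 204/204 (tight); labor 272/272 (tight); flour 204/207 (slack 3); yeast 68/85 (slack 17).
By complementary slackness, y = 0 for the non-binding constraints.
Dual feasibility on the basic columns requires 3·y_oven time + 5·y_labor = 63, 3·y_oven time + 3·y_labor = 45.
→ y_oven time = 6 and y_labor = 9.
Shadow price of oven time = 6.

6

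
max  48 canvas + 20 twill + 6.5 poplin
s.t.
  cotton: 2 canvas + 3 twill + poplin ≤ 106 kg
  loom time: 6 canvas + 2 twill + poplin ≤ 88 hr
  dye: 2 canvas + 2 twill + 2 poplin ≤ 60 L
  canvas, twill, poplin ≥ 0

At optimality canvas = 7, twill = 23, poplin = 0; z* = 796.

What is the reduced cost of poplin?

Check each constraint at x*: cotton 83/106 (slack 23); loom time 88/88 (tight); dye 60/60 (tight).
Slack constraints have shadow price 0 (complementary slackness).
From A_Bᵀ y = c: 6·y_loom time + 2·y_dye = 48; 2·y_loom time + 2·y_dye = 20.
→ y_loom time = 7 and y_dye = 3.
Reduced cost of poplin: c₃ − yᵀa₃ = 6.5 − (7·1 + 3·2) = 6.5 − 13 = -6.5.

-6.5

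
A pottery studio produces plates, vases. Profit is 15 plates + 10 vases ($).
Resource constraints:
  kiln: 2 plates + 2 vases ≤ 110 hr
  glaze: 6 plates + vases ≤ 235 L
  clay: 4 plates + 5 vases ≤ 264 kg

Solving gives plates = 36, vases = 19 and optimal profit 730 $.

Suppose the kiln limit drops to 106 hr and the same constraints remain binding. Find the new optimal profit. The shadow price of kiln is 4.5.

Δb = -4, so new z* = 730 + (4.5)·(-4) = 730 − 18 = 712.

712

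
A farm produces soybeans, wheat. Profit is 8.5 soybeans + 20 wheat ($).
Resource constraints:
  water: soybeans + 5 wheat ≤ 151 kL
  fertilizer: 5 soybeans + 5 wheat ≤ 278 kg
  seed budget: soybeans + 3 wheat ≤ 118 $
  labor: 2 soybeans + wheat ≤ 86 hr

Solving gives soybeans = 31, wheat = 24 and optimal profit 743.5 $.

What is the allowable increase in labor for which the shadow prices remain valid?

Binding constraints: water, labor. The basis is B = [[1,5],[2,1]] with det -9.
Per unit increase in labor, x* moves by d = (0.5556, -0.1111).
The basis stays optimal until fertilizer becomes binding; allowable increase = 1.35 hr.

1.35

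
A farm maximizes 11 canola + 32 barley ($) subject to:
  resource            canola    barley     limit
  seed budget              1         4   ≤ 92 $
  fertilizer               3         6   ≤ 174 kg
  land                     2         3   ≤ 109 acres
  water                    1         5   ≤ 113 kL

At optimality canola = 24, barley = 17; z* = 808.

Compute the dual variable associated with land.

0

At the optimum: seed budget uses 92 of 92 (binding); fertilizer uses 174 of 174 (binding); land uses 99 of 109 (slack = 10); water uses 109 of 113 (slack = 4).
Slack constraints have shadow price 0 (complementary slackness).
Dual feasibility on the basic columns requires 1·y_seed budget + 3·y_fertilizer = 11, 4·y_seed budget + 6·y_fertilizer = 32.
Solving: y_seed budget = 5, y_fertilizer = 2.
Shadow price of land = 0.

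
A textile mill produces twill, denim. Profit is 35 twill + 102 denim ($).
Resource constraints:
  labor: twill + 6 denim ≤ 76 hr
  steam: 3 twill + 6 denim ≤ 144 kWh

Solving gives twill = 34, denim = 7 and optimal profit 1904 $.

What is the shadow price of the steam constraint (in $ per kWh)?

Both labor and steam are binding at x*.
Dual feasibility on the basic columns requires 1·y_labor + 3·y_steam = 35, 6·y_labor + 6·y_steam = 102.
This yields shadow prices y_labor = 8, y_steam = 9.
Shadow price of steam = 9.

9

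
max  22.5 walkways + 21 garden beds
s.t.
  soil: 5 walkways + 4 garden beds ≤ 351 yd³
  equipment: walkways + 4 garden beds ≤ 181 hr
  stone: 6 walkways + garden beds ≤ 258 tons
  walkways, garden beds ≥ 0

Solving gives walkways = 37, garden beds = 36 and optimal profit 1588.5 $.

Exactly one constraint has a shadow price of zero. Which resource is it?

soil

soil: 329/351 (slack 22)
equipment: 181/181 (binding)
stone: 258/258 (binding)
By complementary slackness, a constraint with positive slack has shadow price 0 → soil.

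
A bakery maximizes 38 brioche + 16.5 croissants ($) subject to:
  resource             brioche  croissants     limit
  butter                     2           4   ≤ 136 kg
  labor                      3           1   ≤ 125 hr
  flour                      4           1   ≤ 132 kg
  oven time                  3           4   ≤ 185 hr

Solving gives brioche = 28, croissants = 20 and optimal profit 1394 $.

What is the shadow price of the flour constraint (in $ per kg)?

8.5

At the optimum: butter uses 136 of 136 (binding); labor uses 104 of 125 (slack = 21); flour uses 132 of 132 (binding); oven time uses 164 of 185 (slack = 21).
Since labor, oven time are not tight, their duals are 0.
Dual feasibility on the basic columns requires 2·y_butter + 4·y_flour = 38, 4·y_butter + 1·y_flour = 16.5.
→ y_butter = 2 and y_flour = 8.5.
Shadow price of flour = 8.5.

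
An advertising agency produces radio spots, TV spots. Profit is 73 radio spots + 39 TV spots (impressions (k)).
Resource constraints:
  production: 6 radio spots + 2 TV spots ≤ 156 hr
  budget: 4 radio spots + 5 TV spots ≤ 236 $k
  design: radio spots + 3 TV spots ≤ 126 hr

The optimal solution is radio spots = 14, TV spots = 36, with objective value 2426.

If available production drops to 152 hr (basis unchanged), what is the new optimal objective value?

Check each constraint at x*: production 156/156 (tight); budget 236/236 (tight); design 122/126 (slack 4).
Since design is not tight, its dual is 0.
Dual feasibility on the basic columns requires 6·y_production + 4·y_budget = 73, 2·y_production + 5·y_budget = 39.
→ y_production = 9.5 and y_budget = 4.
Δz = y_production·Δb = 9.5 × (-4) = -38, so new z* = 2426 − 38 = 2388.

2388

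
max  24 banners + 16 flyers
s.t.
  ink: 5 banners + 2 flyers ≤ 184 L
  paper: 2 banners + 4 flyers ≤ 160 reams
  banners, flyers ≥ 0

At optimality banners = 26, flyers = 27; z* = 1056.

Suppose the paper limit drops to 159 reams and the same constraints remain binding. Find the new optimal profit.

Check each constraint at x*: ink 184/184 (tight); paper 160/160 (tight).
The binding rows give the dual system: 5·y_ink + 2·y_paper = 24 and 2·y_ink + 4·y_paper = 16.
Solving: y_ink = 4, y_paper = 2.
Δz = y_paper·Δb = 2 × (-1) = -2, so new z* = 1056 − 2 = 1054.

1054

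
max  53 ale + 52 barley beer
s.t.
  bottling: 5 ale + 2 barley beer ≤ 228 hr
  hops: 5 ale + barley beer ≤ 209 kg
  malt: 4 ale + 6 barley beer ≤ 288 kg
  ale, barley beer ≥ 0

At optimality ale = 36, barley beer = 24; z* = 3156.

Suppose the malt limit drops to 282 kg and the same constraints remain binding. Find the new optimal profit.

3114

Check each constraint at x*: bottling 228/228 (tight); hops 204/209 (slack 5); malt 288/288 (tight).
By complementary slackness, y = 0 for the non-binding constraint.
From A_Bᵀ y = c: 5·y_bottling + 4·y_malt = 53; 2·y_bottling + 6·y_malt = 52.
Solving: y_bottling = 5, y_malt = 7.
Δz = y_malt·Δb = 7 × (-6) = -42, so new z* = 3156 − 42 = 3114.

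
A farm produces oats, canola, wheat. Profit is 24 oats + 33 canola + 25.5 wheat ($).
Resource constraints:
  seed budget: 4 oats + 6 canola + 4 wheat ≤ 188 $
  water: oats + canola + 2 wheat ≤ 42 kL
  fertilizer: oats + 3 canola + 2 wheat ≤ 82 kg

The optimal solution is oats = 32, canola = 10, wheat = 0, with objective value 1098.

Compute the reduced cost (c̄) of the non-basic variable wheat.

At the optimum: seed budget uses 188 of 188 (binding); water uses 42 of 42 (binding); fertilizer uses 62 of 82 (slack = 20).
Since fertilizer is not tight, its dual is 0.
The binding rows give the dual system: 4·y_seed budget + 1·y_water = 24 and 6·y_seed budget + 1·y_water = 33.
Solving: y_seed budget = 4.5, y_water = 6.
Reduced cost of wheat: c₃ − yᵀa₃ = 25.5 − (4.5·4 + 6·2) = 25.5 − 30 = -4.5.

-4.5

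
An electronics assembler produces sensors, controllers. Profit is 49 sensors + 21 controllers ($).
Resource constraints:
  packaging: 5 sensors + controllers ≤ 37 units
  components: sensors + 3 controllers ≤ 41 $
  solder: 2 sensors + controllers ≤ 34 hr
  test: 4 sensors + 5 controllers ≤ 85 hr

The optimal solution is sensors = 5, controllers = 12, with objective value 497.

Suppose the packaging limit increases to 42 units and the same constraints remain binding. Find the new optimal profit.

542

Binding: packaging and components. Non-binding: solder (12 unused), test (5 unused).
Slack constraints have shadow price 0 (complementary slackness).
The binding rows give the dual system: 5·y_packaging + 1·y_components = 49 and 1·y_packaging + 3·y_components = 21.
→ y_packaging = 9 and y_components = 4.
Δz = y_packaging·Δb = 9 × (5) = 45, so new z* = 497 + 45 = 542.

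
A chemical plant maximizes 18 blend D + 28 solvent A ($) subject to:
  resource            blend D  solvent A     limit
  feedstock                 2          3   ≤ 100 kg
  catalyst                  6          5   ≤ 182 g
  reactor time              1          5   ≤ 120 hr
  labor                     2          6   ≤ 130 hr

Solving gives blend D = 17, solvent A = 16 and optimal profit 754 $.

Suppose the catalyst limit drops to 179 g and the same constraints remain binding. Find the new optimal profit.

748

At the optimum: feedstock uses 82 of 100 (slack = 18); catalyst uses 182 of 182 (binding); reactor time uses 97 of 120 (slack = 23); labor uses 130 of 130 (binding).
Since feedstock, reactor time are not tight, their duals are 0.
The binding rows give the dual system: 6·y_catalyst + 2·y_labor = 18 and 5·y_catalyst + 6·y_labor = 28.
This yields shadow prices y_catalyst = 2, y_labor = 3.
Δz = y_catalyst·Δb = 2 × (-3) = -6, so new z* = 754 − 6 = 748.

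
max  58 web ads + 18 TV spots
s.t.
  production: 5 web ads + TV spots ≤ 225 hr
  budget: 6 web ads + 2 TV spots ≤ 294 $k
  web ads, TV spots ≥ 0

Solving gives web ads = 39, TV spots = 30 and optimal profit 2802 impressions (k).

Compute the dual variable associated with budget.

Check each constraint at x*: production 225/225 (tight); budget 294/294 (tight).
Dual feasibility on the basic columns requires 5·y_production + 6·y_budget = 58, 1·y_production + 2·y_budget = 18.
This yields shadow prices y_production = 2, y_budget = 8.
Shadow price of budget = 8.

8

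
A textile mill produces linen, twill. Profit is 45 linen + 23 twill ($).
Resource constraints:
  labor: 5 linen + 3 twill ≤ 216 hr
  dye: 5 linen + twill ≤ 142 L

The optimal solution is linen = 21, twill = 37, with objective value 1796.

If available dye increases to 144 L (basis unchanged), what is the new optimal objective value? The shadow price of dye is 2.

Δb = 2, so new z* = 1796 + (2)·(2) = 1796 + 4 = 1800.

1800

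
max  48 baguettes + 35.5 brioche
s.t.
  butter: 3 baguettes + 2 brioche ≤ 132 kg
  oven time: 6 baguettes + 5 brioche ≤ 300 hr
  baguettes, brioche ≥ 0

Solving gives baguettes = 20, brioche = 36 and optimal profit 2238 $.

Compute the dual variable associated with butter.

Check each constraint at x*: butter 132/132 (tight); oven time 300/300 (tight).
The binding rows give the dual system: 3·y_butter + 6·y_oven time = 48 and 2·y_butter + 5·y_oven time = 35.5.
Solving: y_butter = 9, y_oven time = 3.5.
Shadow price of butter = 9.

9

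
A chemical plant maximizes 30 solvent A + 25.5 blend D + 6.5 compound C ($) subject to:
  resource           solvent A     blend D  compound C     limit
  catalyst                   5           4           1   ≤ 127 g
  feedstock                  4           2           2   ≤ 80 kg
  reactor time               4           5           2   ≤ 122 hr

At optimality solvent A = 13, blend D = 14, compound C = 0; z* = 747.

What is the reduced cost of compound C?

-8.5

Binding: feedstock and reactor time. Non-binding: catalyst (6 unused).
Slack constraints have shadow price 0 (complementary slackness).
Dual feasibility on the basic columns requires 4·y_feedstock + 4·y_reactor time = 30, 2·y_feedstock + 5·y_reactor time = 25.5.
This yields shadow prices y_feedstock = 4, y_reactor time = 3.5.
Reduced cost of compound C: c₃ − yᵀa₃ = 6.5 − (4·2 + 3.5·2) = 6.5 − 15 = -8.5.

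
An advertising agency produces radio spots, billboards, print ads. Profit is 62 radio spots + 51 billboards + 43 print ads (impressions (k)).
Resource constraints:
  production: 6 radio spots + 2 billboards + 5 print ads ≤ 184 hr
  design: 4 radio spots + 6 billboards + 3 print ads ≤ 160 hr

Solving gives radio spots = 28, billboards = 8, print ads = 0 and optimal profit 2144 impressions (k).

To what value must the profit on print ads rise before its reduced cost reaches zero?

Both production and design are binding at x*.
From A_Bᵀ y = c: 6·y_production + 4·y_design = 62; 2·y_production + 6·y_design = 51.
→ y_production = 6 and y_design = 6.5.
print ads enters the basis when its profit ≥ yᵀa₃ = 6·5 + 6.5·3 = 49.5.

49.5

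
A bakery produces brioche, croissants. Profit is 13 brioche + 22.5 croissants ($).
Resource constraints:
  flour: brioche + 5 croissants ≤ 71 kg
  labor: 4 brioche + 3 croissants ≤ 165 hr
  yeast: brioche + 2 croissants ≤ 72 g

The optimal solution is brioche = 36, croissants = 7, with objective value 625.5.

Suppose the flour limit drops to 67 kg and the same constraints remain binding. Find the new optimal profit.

At the optimum: flour uses 71 of 71 (binding); labor uses 165 of 165 (binding); yeast uses 50 of 72 (slack = 22).
Since yeast is not tight, its dual is 0.
Dual feasibility on the basic columns requires 1·y_flour + 4·y_labor = 13, 5·y_flour + 3·y_labor = 22.5.
Solving: y_flour = 3, y_labor = 2.5.
Δz = y_flour·Δb = 3 × (-4) = -12, so new z* = 625.5 − 12 = 613.5.

613.5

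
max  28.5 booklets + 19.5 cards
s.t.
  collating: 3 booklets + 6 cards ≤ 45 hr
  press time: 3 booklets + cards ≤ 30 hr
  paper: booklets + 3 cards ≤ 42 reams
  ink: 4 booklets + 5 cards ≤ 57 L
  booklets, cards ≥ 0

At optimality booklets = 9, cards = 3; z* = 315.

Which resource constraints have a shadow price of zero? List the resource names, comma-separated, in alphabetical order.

ink, paper

collating: 45/45 (binding)
press time: 30/30 (binding)
paper: 18/42 (slack 24)
ink: 51/57 (slack 6)
By complementary slackness, a constraint with positive slack has shadow price 0 → ink, paper.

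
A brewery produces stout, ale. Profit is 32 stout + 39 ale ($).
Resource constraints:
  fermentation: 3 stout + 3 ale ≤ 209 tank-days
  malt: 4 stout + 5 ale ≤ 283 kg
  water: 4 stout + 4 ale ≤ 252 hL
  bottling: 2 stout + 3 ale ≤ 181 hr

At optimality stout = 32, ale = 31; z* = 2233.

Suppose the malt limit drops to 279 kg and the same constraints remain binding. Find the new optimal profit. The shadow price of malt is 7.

2205

Δb = -4, so new z* = 2233 + (7)·(-4) = 2233 − 28 = 2205.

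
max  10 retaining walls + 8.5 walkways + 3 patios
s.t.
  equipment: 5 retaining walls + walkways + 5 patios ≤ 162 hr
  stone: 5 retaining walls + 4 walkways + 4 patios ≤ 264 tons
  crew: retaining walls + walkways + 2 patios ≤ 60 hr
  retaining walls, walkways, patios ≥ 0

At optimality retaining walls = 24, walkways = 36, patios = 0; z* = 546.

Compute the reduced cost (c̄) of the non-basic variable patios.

Binding: stone and crew. Non-binding: equipment (6 unused).
Since equipment is not tight, its dual is 0.
Dual feasibility on the basic columns requires 5·y_stone + 1·y_crew = 10, 4·y_stone + 1·y_crew = 8.5.
→ y_stone = 1.5 and y_crew = 2.5.
Reduced cost of patios: c₃ − yᵀa₃ = 3 − (1.5·4 + 2.5·2) = 3 − 11 = -8.

-8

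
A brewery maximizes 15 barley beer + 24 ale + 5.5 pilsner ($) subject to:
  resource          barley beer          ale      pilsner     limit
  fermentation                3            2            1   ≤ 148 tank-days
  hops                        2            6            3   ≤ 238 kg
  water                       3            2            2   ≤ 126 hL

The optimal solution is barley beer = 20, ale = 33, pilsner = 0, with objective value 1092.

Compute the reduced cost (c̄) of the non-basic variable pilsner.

Binding: hops and water. Non-binding: fermentation (22 unused).
Slack constraints have shadow price 0 (complementary slackness).
The binding rows give the dual system: 2·y_hops + 3·y_water = 15 and 6·y_hops + 2·y_water = 24.
This yields shadow prices y_hops = 3, y_water = 3.
Reduced cost of pilsner: c₃ − yᵀa₃ = 5.5 − (3·3 + 3·2) = 5.5 − 15 = -9.5.

-9.5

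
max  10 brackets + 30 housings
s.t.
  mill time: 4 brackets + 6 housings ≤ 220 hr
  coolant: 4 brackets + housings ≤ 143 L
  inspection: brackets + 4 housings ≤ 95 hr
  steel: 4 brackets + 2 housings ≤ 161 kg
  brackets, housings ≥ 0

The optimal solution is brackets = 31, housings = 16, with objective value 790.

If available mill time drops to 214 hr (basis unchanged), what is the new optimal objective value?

784

At the optimum: mill time uses 220 of 220 (binding); coolant uses 140 of 143 (slack = 3); inspection uses 95 of 95 (binding); steel uses 156 of 161 (slack = 5).
By complementary slackness, y = 0 for the non-binding constraints.
Dual feasibility on the basic columns requires 4·y_mill time + 1·y_inspection = 10, 6·y_mill time + 4·y_inspection = 30.
This yields shadow prices y_mill time = 1, y_inspection = 6.
Δz = y_mill time·Δb = 1 × (-6) = -6, so new z* = 790 − 6 = 784.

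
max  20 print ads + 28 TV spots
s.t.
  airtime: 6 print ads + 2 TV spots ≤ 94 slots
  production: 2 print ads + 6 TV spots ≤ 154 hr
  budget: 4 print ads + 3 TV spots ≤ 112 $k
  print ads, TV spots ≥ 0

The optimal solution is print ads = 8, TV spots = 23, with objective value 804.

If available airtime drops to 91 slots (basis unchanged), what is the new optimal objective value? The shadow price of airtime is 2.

798

Δb = -3, so new z* = 804 + (2)·(-3) = 804 − 6 = 798.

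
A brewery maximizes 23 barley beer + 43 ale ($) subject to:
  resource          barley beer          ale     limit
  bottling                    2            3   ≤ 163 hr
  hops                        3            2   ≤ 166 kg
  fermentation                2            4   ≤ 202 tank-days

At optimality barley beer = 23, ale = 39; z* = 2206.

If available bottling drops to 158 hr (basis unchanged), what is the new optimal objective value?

At the optimum: bottling uses 163 of 163 (binding); hops uses 147 of 166 (slack = 19); fermentation uses 202 of 202 (binding).
By complementary slackness, y = 0 for the non-binding constraint.
The binding rows give the dual system: 2·y_bottling + 2·y_fermentation = 23 and 3·y_bottling + 4·y_fermentation = 43.
Solving: y_bottling = 3, y_fermentation = 8.5.
Δz = y_bottling·Δb = 3 × (-5) = -15, so new z* = 2206 − 15 = 2191.

2191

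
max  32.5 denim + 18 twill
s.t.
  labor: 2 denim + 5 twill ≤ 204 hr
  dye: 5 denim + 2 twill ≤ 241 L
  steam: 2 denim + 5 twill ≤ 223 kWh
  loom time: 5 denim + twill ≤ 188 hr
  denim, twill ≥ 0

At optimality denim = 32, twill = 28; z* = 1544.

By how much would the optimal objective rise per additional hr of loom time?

Binding: labor and loom time. Non-binding: dye (25 unused), steam (19 unused).
By complementary slackness, y = 0 for the non-binding constraints.
From A_Bᵀ y = c: 2·y_labor + 5·y_loom time = 32.5; 5·y_labor + 1·y_loom time = 18.
This yields shadow prices y_labor = 2.5, y_loom time = 5.5.
Shadow price of loom time = 5.5.

5.5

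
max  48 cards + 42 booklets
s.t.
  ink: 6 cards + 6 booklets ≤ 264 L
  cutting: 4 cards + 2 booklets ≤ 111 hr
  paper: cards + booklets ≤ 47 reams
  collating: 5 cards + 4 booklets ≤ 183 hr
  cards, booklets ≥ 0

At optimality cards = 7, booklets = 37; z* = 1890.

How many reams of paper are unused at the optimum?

paper used = 1·7 + 1·37 = 44; slack = 47 − 44 = 3.

3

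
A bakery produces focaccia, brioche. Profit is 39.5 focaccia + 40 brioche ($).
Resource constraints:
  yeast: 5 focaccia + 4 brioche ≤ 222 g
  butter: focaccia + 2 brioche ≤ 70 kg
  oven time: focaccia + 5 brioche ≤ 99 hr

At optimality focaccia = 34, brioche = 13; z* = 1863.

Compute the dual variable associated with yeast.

Check each constraint at x*: yeast 222/222 (tight); butter 60/70 (slack 10); oven time 99/99 (tight).
Since butter is not tight, its dual is 0.
From A_Bᵀ y = c: 5·y_yeast + 1·y_oven time = 39.5; 4·y_yeast + 5·y_oven time = 40.
Solving: y_yeast = 7.5, y_oven time = 2.
Shadow price of yeast = 7.5.

7.5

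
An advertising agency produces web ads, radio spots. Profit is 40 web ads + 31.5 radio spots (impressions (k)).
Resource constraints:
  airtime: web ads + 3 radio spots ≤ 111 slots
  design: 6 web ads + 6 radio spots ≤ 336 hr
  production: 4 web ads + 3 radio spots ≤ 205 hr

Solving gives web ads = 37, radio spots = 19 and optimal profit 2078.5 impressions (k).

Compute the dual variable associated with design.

Check each constraint at x*: airtime 94/111 (slack 17); design 336/336 (tight); production 205/205 (tight).
Slack constraints have shadow price 0 (complementary slackness).
The binding rows give the dual system: 6·y_design + 4·y_production = 40 and 6·y_design + 3·y_production = 31.5.
→ y_design = 1 and y_production = 8.5.
Shadow price of design = 1.

1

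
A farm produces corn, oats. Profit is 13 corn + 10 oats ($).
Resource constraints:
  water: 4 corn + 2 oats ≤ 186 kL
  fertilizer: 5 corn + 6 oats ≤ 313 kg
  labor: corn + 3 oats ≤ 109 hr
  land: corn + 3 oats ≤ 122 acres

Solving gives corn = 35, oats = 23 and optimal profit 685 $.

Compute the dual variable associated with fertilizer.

1

At the optimum: water uses 186 of 186 (binding); fertilizer uses 313 of 313 (binding); labor uses 104 of 109 (slack = 5); land uses 104 of 122 (slack = 18).
By complementary slackness, y = 0 for the non-binding constraints.
Dual feasibility on the basic columns requires 4·y_water + 5·y_fertilizer = 13, 2·y_water + 6·y_fertilizer = 10.
This yields shadow prices y_water = 2, y_fertilizer = 1.
Shadow price of fertilizer = 1.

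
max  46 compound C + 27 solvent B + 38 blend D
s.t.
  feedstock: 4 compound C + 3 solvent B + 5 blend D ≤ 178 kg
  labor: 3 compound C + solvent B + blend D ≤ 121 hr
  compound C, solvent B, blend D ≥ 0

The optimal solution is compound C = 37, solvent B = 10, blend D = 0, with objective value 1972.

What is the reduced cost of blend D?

-3

At the optimum: feedstock uses 178 of 178 (binding); labor uses 121 of 121 (binding).
From A_Bᵀ y = c: 4·y_feedstock + 3·y_labor = 46; 3·y_feedstock + 1·y_labor = 27.
→ y_feedstock = 7 and y_labor = 6.
Reduced cost of blend D: c₃ − yᵀa₃ = 38 − (7·5 + 6·1) = 38 − 41 = -3.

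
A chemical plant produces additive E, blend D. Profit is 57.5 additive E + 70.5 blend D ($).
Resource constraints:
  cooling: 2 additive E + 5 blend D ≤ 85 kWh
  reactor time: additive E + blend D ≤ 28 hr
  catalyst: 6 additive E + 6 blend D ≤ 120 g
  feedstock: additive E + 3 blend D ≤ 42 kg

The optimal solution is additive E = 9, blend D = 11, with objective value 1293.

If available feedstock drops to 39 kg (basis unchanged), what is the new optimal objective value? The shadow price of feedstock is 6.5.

Δb = -3, so new z* = 1293 + (6.5)·(-3) = 1293 − 19.5 = 1273.5.

1273.5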